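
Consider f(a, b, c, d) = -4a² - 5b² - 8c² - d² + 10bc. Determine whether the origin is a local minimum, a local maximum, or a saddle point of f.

The Hessian at the origin is H = [[-8, 0, 0, 0], [0, -10, 10, 0], [0, 10, -16, 0], [0, 0, 0, -2]].
Applying the same elementary operations to the rows and columns of H produces a congruent diagonal matrix with entries -8, -10, -6, -2.
Counting signs: 4 negative.
H is negative definite, so the origin is a strict local maximum.

local maximum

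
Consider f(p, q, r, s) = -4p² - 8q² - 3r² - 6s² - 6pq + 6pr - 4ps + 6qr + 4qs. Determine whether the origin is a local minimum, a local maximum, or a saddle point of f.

local maximum

The Hessian at the origin is H = [[-8, -6, 6, -4], [-6, -16, 6, 4], [6, 6, -6, 0], [-4, 4, 0, -12]].
An LDLᵀ factorisation of H has diagonal entries -8, -23/2, -30/23, -12/5.
Counting signs: 4 negative.
H is negative definite, so the origin is a strict local maximum.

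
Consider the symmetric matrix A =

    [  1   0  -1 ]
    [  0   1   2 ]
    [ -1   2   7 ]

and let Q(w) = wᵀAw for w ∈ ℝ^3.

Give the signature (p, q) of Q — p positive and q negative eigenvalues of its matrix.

(3, 0)

Applying the same elementary operations to the rows and columns of A produces a congruent diagonal matrix with entries 1, 1, 2.
So there are 3 positive pivots.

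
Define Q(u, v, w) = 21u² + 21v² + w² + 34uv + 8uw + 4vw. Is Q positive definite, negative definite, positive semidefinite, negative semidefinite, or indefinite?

The symmetric matrix of Q is A = [[21, 17, 4], [17, 21, 2], [4, 2, 1]].
Leading principal minors: Δ_1 = 21, Δ_2 = 152, Δ_3 = 4.
All leading principal minors are positive, so by Sylvester's criterion Q is positive definite.

positive definite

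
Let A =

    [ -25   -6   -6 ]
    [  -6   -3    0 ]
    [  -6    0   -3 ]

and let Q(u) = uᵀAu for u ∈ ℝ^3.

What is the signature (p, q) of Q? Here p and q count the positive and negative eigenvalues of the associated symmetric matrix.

Symmetric row and column elimination reduces A to a congruent diagonal form with pivots -25, -39/25, -3/13.
So there are 3 negative pivots.

(0, 3)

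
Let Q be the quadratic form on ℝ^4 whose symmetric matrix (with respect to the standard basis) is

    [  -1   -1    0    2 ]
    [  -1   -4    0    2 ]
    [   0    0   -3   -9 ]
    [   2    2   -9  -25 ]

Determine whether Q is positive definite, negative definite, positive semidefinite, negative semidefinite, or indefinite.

indefinite

Congruent diagonalization of A (simultaneous row and column reduction) yields pivots -1, -3, -3, 6.
That gives 1 positive, 3 negative pivots.
Hence Q is indefinite.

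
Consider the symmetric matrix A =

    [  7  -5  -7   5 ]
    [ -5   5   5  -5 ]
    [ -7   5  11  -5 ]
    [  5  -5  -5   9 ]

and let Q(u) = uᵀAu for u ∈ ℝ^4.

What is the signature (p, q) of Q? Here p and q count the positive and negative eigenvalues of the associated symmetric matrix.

(4, 0)

Congruent diagonalization of A (simultaneous row and column reduction) yields pivots 7, 10/7, 4, 4.
So there are 4 positive pivots.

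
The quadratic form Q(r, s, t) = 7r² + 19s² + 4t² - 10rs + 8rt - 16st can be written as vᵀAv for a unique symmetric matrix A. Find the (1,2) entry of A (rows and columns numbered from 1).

The coefficient of r·s in Q is -10. For a symmetric A this equals A[1,2] + A[2,1] = 2·A[1,2].
So A[1,2] = -10/2 = -5.

-5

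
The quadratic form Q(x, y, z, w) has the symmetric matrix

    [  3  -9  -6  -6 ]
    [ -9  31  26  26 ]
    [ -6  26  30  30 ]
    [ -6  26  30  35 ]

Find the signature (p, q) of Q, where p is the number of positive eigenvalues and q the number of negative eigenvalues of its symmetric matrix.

(4, 0)

Congruent diagonalization of A (simultaneous row and column reduction) yields pivots 3, 4, 2, 5.
That gives 4 positive pivots.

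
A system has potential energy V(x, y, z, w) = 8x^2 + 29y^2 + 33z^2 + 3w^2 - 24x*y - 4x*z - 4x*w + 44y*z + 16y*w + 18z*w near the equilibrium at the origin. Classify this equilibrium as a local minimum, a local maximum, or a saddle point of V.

saddle point

The Hessian at the origin is H = [[16, -24, -4, -4], [-24, 58, 44, 16], [-4, 44, 66, 18], [-4, 16, 18, 6]].
Row-reducing H symmetrically gives the diagonal entries 16, 22, -7/11, 4/7.
Counting signs: 3 positive, 1 negative.
H is indefinite, so the origin is a saddle point.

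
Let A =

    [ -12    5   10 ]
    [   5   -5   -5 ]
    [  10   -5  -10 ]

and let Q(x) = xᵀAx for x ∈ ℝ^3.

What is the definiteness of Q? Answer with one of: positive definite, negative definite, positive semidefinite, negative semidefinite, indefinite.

An LDLᵀ factorisation of A has diagonal entries -12, -35/12, -10/7.
Counting signs: 3 negative.
Hence Q is negative definite.

negative definite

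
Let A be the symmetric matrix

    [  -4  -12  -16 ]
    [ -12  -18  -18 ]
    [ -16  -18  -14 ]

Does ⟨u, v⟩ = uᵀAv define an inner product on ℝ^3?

Applying the same elementary operations to the rows and columns of A produces a congruent diagonal matrix with entries -4, 18, 0.
That gives 1 positive, 1 negative, 1 zero pivots.
Hence Q is indefinite.
⟨·,·⟩ is an inner product exactly when A is positive definite.

no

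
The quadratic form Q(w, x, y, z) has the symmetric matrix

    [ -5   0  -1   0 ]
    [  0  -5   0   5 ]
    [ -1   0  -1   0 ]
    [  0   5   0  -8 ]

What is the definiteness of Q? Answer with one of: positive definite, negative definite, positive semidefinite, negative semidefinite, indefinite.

Leading principal minors: Δ_1 = -5, Δ_2 = 25, Δ_3 = -20, Δ_4 = 60.
The signs alternate starting with Δ_1 < 0, so by Sylvester's criterion Q is negative definite.

negative definite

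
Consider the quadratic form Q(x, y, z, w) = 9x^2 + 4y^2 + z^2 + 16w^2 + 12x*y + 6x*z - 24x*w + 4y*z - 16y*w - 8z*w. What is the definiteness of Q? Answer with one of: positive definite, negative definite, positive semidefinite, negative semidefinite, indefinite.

The associated matrix is A = [[9, 6, 3, -12], [6, 4, 2, -8], [3, 2, 1, -4], [-12, -8, -4, 16]].
Symmetric row and column elimination reduces A to a congruent diagonal form with pivots 9, 0, 0, 0.
That gives 1 positive, 3 zero pivots.
Hence Q is positive semidefinite.

positive semidefinite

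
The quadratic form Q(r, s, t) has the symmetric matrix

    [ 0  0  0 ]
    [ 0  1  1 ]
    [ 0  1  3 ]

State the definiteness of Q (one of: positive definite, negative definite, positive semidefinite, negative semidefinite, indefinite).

Row-reducing A symmetrically gives the diagonal entries 0, 1, 2.
That gives 2 positive, 1 zero pivots.
Hence Q is positive semidefinite.

positive semidefinite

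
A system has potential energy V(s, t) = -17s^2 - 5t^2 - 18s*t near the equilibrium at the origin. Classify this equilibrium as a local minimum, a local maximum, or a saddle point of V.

The Hessian at the origin is H = [[-34, -18], [-18, -10]].
det H = -34·-10 − (-18)² = 16 > 0 and H[1,1] = -34 < 0, so H is negative definite.
Therefore the origin is a local maximum.

local maximum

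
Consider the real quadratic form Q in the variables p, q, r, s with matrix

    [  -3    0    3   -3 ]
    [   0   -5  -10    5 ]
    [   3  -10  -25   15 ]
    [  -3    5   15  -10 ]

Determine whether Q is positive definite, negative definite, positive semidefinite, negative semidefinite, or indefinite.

Row-reducing A symmetrically gives the diagonal entries -3, -5, -2, 0.
Counting signs: 3 negative, 1 zero.
Hence Q is negative semidefinite.

negative semidefinite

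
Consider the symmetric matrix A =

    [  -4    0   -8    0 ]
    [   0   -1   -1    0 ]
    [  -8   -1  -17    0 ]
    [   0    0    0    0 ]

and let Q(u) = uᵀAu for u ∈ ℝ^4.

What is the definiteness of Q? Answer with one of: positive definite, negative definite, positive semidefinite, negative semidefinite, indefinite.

Symmetric row and column elimination reduces A to a congruent diagonal form with pivots -4, -1, 0, 0.
Counting signs: 2 negative, 2 zero.
Hence Q is negative semidefinite.

negative semidefinite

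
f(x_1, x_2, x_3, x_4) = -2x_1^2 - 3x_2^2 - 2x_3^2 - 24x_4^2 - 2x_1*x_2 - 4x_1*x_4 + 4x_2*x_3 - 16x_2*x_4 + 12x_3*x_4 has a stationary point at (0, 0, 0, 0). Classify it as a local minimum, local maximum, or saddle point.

The Hessian at the origin is H = [[-4, -2, 0, -4], [-2, -6, 4, -16], [0, 4, -4, 12], [-4, -16, 12, -48]].
Symmetric row and column elimination reduces H to a congruent diagonal form with pivots -4, -5, -4/5, -4.
So there are 4 negative pivots.
H is negative definite, so the origin is a strict local maximum.

local maximum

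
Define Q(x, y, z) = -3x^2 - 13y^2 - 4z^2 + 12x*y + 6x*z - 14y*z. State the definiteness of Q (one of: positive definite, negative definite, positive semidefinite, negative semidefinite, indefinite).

The associated matrix is A = [[-3, 6, 3], [6, -13, -7], [3, -7, -4]].
Row-reducing A symmetrically gives the diagonal entries -3, -1, 0.
So there are 2 negative, 1 zero pivots.
Hence Q is negative semidefinite.

negative semidefinite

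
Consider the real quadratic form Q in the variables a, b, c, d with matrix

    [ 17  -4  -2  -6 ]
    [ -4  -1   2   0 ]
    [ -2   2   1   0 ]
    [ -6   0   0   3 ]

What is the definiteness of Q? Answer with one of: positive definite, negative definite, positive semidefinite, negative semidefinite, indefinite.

An LDLᵀ factorisation of A has diagonal entries 17, -33/17, 65/33, 3/13.
Counting signs: 3 positive, 1 negative.
Hence Q is indefinite.

indefinite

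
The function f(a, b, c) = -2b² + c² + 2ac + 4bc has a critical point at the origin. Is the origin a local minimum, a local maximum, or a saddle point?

The Hessian at the origin is H = [[0, 0, 2], [0, -4, 4], [2, 4, 2]].
H is indefinite, so the origin is a saddle point.

saddle point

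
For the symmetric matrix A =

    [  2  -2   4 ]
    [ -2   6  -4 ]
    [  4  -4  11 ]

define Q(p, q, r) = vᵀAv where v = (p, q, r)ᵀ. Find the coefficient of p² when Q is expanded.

2

The coefficient of p² is the diagonal entry A[1,1] = 2.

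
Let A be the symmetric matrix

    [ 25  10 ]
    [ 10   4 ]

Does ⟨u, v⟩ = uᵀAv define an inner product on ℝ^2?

no

For the 2×2 matrix [[25, 10], [10, 4]]: det = 25·4 − (10)² = 0, trace = 29.
det = 0 so one eigenvalue is zero; the form is semidefinite with the sign of the trace.
⟨·,·⟩ is an inner product exactly when A is positive definite.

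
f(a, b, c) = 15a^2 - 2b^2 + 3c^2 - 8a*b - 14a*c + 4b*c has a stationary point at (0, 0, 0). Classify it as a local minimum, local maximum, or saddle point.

The Hessian at the origin is H = [[30, -8, -14], [-8, -4, 4], [-14, 4, 6]].
Symmetric row and column elimination reduces H to a congruent diagonal form with pivots 30, -92/15, -12/23.
Counting signs: 1 positive, 2 negative.
H is indefinite, so the origin is a saddle point.

saddle point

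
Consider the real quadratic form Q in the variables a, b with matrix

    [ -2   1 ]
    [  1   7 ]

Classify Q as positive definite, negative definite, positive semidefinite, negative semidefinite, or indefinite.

For the 2×2 matrix [[-2, 1], [1, 7]]: det = -2·7 − (1)² = -15, trace = 5.
det < 0 so the eigenvalues have opposite signs; the form is indefinite.

indefinite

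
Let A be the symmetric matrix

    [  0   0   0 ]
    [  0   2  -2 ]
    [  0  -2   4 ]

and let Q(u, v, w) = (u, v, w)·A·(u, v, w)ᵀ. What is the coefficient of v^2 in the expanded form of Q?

The coefficient of v^2 is the diagonal entry A[2,2] = 2.

2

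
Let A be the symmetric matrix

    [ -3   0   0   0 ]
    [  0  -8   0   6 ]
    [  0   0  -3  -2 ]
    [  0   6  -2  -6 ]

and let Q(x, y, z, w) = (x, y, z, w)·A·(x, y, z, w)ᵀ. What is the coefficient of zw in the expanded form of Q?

The coefficient of zw is A[3,4] + A[4,3] = 2·(-2) = -4.

-4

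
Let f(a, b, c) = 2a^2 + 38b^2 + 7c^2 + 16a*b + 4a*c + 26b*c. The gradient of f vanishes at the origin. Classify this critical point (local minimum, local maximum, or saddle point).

The Hessian at the origin is H = [[4, 16, 4], [16, 76, 26], [4, 26, 14]].
Row-reducing H symmetrically gives the diagonal entries 4, 12, 5/3.
Counting signs: 3 positive.
H is positive definite, so the origin is a strict local minimum.

local minimum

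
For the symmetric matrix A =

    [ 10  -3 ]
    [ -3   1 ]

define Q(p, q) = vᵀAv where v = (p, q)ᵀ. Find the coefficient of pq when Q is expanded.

-6

The coefficient of pq is A[1,2] + A[2,1] = 2·(-3) = -6.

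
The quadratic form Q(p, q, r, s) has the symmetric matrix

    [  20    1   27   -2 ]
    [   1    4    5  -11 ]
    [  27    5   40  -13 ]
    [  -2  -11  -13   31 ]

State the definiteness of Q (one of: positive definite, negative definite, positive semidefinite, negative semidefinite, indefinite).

positive definite

Leading principal minors: Δ_1 = 20, Δ_2 = 79, Δ_3 = 14, Δ_4 = 6.
All leading principal minors are positive, so by Sylvester's criterion Q is positive definite.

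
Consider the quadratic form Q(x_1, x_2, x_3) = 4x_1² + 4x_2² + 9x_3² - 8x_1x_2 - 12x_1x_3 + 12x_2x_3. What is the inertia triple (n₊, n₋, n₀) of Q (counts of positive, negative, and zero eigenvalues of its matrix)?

(1, 0, 2)

Write A = [[4, -4, -6], [-4, 4, 6], [-6, 6, 9]].
Symmetric row and column elimination reduces A to a congruent diagonal form with pivots 4, 0, 0.
Counting signs: 1 positive, 2 zero.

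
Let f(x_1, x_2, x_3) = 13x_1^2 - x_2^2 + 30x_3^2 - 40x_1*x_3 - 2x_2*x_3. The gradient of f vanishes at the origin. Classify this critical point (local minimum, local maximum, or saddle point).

saddle point

The Hessian at the origin is H = [[26, 0, -40], [0, -2, -2], [-40, -2, 60]].
Applying the same elementary operations to the rows and columns of H produces a congruent diagonal matrix with entries 26, -2, 6/13.
That gives 2 positive, 1 negative pivots.
H is indefinite, so the origin is a saddle point.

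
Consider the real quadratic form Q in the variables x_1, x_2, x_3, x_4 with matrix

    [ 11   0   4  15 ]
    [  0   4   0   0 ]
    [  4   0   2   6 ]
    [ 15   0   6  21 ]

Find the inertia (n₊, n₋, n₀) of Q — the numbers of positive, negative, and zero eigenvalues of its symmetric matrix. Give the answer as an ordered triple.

(3, 0, 1)

Symmetric row and column elimination reduces A to a congruent diagonal form with pivots 11, 4, 6/11, 0.
Counting signs: 3 positive, 1 zero.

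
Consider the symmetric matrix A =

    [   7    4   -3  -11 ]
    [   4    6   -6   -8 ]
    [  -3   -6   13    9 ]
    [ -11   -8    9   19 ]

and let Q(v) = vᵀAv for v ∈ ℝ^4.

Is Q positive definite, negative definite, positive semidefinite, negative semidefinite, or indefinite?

positive definite

Congruent diagonalization of A (simultaneous row and column reduction) yields pivots 7, 26/7, 88/13, 3/22.
That gives 4 positive pivots.
Hence Q is positive definite.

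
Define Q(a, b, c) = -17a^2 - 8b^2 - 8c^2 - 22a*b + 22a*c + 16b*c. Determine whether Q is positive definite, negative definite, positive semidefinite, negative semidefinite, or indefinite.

Write A = [[-17, -11, 11], [-11, -8, 8], [11, 8, -8]].
Applying the same elementary operations to the rows and columns of A produces a congruent diagonal matrix with entries -17, -15/17, 0.
Counting signs: 2 negative, 1 zero.
Hence Q is negative semidefinite.

negative semidefinite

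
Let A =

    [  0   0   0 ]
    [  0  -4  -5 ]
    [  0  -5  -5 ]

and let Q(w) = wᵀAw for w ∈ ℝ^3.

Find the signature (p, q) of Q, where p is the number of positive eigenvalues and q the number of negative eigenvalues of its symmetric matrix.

Congruent diagonalization of A (simultaneous row and column reduction) yields pivots 0, -4, 5/4.
That gives 1 positive, 1 negative, 1 zero pivots.

(1, 1)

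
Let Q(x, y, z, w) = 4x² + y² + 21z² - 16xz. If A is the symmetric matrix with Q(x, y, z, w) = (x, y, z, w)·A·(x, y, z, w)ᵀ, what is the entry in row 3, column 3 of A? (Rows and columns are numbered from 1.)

21

The coefficient of z² in Q is 21, and that is exactly A[3,3].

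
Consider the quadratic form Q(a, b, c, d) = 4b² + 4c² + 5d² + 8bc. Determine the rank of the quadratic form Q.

2

The associated matrix is A = [[0, 0, 0, 0], [0, 4, 4, 0], [0, 4, 4, 0], [0, 0, 0, 5]].
Row-reducing A symmetrically gives the diagonal entries 0, 4, 0, 5.
So there are 2 positive, 2 zero pivots.
The rank is the number of nonzero pivots: 2.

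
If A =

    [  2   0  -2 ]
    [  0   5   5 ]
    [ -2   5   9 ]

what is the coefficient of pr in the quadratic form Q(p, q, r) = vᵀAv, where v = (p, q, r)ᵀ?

-4

The coefficient of pr is A[1,3] + A[3,1] = 2·(-2) = -4.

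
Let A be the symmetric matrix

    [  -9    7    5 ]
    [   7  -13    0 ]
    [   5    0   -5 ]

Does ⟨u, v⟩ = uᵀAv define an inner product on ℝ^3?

no

Leading principal minors: Δ_1 = -9, Δ_2 = 68, Δ_3 = -15.
The signs alternate starting with Δ_1 < 0, so by Sylvester's criterion Q is negative definite.
⟨·,·⟩ is an inner product exactly when A is positive definite.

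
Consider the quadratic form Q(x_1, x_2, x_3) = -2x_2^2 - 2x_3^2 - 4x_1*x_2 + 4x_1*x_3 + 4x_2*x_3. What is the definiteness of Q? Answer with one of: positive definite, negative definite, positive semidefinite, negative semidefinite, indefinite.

indefinite

The symmetric matrix is A = [[0, -2, 2], [-2, -2, 2], [2, 2, -2]].
A is congruent to a diagonal matrix with 1 positive, 1 negative and 1 zero entries, so Q is indefinite.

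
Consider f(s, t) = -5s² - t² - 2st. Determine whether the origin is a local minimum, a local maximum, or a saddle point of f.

The Hessian at the origin is H = [[-10, -2], [-2, -2]].
det H = -10·-2 − (-2)² = 16 > 0 and H[1,1] = -10 < 0, so H is negative definite.
Therefore the origin is a local maximum.

local maximum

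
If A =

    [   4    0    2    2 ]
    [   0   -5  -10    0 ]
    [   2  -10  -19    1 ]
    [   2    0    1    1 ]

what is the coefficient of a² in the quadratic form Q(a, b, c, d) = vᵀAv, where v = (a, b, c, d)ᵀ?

The coefficient of a² is the diagonal entry A[1,1] = 4.

4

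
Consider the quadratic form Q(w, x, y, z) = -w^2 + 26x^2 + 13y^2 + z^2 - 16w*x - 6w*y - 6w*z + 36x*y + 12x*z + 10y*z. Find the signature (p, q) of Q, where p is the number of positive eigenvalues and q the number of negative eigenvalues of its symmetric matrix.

(2, 1)

Write A = [[-1, -8, -3, -3], [-8, 26, 18, 6], [-3, 18, 13, 5], [-3, 6, 5, 1]].
Congruent diagonalization of A (simultaneous row and column reduction) yields pivots -1, 90, 12/5, 0.
Counting signs: 2 positive, 1 negative, 1 zero.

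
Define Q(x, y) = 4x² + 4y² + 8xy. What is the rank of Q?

1

Write A = [[4, 4], [4, 4]].
Applying the same elementary operations to the rows and columns of A produces a congruent diagonal matrix with entries 4, 0.
Counting signs: 1 positive, 1 zero.
The rank is the number of nonzero pivots: 1.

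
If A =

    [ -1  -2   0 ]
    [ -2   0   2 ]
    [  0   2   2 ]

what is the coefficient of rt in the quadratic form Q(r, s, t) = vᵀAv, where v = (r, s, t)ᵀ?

0

The coefficient of rt is A[1,3] + A[3,1] = 2·0 = 0.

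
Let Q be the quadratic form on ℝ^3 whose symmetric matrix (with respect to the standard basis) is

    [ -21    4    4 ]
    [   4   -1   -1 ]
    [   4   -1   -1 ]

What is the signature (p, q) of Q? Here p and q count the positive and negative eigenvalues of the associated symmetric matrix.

(0, 2)

Congruent diagonalization of A (simultaneous row and column reduction) yields pivots -21, -5/21, 0.
So there are 2 negative, 1 zero pivots.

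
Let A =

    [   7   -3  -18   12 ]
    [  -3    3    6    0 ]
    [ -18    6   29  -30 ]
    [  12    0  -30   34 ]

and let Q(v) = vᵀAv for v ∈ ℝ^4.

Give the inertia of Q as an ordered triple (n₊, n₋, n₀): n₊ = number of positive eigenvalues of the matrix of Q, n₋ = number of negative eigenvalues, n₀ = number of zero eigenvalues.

Row-reducing A symmetrically gives the diagonal entries 7, 12/7, -19, -2/19.
Counting signs: 2 positive, 2 negative.

(2, 2, 0)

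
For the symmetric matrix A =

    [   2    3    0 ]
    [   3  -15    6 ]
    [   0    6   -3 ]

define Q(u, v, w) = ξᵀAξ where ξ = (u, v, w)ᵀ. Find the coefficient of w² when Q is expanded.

The coefficient of w² is the diagonal entry A[3,3] = -3.

-3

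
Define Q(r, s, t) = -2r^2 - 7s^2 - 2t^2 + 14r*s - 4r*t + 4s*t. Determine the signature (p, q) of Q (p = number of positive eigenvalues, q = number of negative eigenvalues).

The associated matrix is A = [[-2, 7, -2], [7, -7, 2], [-2, 2, -2]].
Symmetric row and column elimination reduces A to a congruent diagonal form with pivots -2, 35/2, -10/7.
That gives 1 positive, 2 negative pivots.

(1, 2)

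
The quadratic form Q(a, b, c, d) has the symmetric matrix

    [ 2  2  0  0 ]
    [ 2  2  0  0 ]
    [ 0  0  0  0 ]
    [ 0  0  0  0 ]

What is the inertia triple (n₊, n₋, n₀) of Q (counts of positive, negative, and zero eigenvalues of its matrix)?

(1, 0, 3)

Applying the same elementary operations to the rows and columns of A produces a congruent diagonal matrix with entries 2, 0, 0, 0.
So there are 1 positive, 3 zero pivots.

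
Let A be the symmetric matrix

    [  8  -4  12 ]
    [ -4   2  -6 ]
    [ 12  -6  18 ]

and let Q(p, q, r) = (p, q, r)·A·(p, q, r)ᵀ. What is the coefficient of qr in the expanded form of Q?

-12

The coefficient of qr is A[2,3] + A[3,2] = 2·(-6) = -12.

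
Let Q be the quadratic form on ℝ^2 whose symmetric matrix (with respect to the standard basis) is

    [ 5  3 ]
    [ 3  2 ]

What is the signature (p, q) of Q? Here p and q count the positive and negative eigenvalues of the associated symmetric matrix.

An LDLᵀ factorisation of A has diagonal entries 5, 1/5.
So there are 2 positive pivots.

(2, 0)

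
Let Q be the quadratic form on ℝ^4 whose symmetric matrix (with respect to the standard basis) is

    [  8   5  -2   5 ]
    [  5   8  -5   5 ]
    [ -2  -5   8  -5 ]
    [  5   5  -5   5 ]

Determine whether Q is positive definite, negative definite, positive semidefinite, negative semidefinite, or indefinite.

Applying the same elementary operations to the rows and columns of A produces a congruent diagonal matrix with entries 8, 39/8, 60/13, 0.
Counting signs: 3 positive, 1 zero.
Hence Q is positive semidefinite.

positive semidefinite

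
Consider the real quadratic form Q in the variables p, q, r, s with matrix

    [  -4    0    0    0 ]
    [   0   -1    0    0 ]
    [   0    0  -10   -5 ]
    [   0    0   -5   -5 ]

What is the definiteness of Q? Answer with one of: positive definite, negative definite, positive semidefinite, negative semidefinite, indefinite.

Leading principal minors: Δ_1 = -4, Δ_2 = 4, Δ_3 = -40, Δ_4 = 100.
The signs alternate starting with Δ_1 < 0, so by Sylvester's criterion Q is negative definite.

negative definite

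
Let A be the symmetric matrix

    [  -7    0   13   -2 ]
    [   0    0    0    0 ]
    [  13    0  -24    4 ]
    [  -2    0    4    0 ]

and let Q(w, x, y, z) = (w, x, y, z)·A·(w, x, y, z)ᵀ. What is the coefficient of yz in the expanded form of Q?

8

The coefficient of yz is A[3,4] + A[4,3] = 2·4 = 8.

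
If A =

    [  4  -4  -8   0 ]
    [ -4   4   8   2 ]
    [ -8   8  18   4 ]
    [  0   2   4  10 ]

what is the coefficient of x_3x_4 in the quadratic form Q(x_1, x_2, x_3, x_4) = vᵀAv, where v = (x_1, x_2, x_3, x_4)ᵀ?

The coefficient of x_3x_4 is A[3,4] + A[4,3] = 2·4 = 8.

8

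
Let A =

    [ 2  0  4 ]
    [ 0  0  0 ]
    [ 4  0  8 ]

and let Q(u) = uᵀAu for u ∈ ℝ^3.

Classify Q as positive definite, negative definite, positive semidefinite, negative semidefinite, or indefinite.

Congruent diagonalization of A (simultaneous row and column reduction) yields pivots 2, 0, 0.
So there are 1 positive, 2 zero pivots.
Hence Q is positive semidefinite.

positive semidefinite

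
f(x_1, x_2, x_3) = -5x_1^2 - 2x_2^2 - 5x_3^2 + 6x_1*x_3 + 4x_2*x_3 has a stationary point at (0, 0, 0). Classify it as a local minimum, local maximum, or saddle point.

local maximum

The Hessian at the origin is H = [[-10, 0, 6], [0, -4, 4], [6, 4, -10]].
Row-reducing H symmetrically gives the diagonal entries -10, -4, -12/5.
So there are 3 negative pivots.
H is negative definite, so the origin is a strict local maximum.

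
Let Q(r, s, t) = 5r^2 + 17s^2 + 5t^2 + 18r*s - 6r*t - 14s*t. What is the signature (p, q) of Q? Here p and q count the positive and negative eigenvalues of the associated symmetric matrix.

The associated matrix is A = [[5, 9, -3], [9, 17, -7], [-3, -7, 5]].
Congruent diagonalization of A (simultaneous row and column reduction) yields pivots 5, 4/5, 0.
So there are 2 positive, 1 zero pivots.

(2, 0)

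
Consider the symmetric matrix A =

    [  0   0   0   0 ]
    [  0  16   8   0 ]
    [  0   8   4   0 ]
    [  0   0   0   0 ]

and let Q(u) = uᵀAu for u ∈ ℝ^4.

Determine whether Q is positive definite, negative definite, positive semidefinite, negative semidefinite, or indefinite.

positive semidefinite

Row-reducing A symmetrically gives the diagonal entries 0, 16, 0, 0.
That gives 1 positive, 3 zero pivots.
Hence Q is positive semidefinite.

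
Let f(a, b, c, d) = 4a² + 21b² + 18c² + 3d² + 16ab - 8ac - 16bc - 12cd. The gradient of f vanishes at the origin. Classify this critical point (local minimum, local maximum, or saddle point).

local minimum

The Hessian at the origin is H = [[8, 16, -8, 0], [16, 42, -16, 0], [-8, -16, 36, -12], [0, 0, -12, 6]].
Congruent diagonalization of H (simultaneous row and column reduction) yields pivots 8, 10, 28, 6/7.
That gives 4 positive pivots.
H is positive definite, so the origin is a strict local minimum.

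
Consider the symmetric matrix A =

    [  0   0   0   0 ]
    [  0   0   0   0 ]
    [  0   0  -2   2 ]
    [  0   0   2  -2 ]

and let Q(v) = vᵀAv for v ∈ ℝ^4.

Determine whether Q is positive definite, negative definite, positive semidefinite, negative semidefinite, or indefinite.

negative semidefinite

Congruent diagonalization of A (simultaneous row and column reduction) yields pivots 0, 0, -2, 0.
So there are 1 negative, 3 zero pivots.
Hence Q is negative semidefinite.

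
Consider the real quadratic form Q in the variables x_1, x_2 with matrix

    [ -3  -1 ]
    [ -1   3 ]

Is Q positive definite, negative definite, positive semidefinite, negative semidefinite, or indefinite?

For the 2×2 matrix [[-3, -1], [-1, 3]]: det = -3·3 − (-1)² = -10, trace = 0.
det < 0 so the eigenvalues have opposite signs; the form is indefinite.

indefinite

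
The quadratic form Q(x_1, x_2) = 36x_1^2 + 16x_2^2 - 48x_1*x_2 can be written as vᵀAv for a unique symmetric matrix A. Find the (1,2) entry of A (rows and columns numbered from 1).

The coefficient of x_1·x_2 in Q is -48. For a symmetric A this equals A[1,2] + A[2,1] = 2·A[1,2].
So A[1,2] = -48/2 = -24.

-24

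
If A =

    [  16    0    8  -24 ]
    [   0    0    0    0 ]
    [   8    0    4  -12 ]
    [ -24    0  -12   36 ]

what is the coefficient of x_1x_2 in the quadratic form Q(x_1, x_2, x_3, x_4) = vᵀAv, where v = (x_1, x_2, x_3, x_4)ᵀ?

0

The coefficient of x_1x_2 is A[1,2] + A[2,1] = 2·0 = 0.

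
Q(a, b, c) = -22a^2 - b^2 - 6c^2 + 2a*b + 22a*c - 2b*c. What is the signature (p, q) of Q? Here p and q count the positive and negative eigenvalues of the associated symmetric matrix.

The symmetric matrix is A = [[-22, 1, 11], [1, -1, -1], [11, -1, -6]].
Row-reducing A symmetrically gives the diagonal entries -22, -21/22, -5/21.
So there are 3 negative pivots.

(0, 3)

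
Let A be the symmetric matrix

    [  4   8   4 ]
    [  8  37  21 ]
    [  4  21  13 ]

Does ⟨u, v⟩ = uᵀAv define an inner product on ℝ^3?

Leading principal minors: Δ_1 = 4, Δ_2 = 84, Δ_3 = 80.
All leading principal minors are positive, so by Sylvester's criterion Q is positive definite.
⟨·,·⟩ is an inner product exactly when A is positive definite.

yes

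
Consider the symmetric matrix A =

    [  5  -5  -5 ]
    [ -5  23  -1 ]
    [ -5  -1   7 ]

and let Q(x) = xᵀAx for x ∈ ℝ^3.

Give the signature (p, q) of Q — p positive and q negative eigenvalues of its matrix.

Congruent diagonalization of A (simultaneous row and column reduction) yields pivots 5, 18, 0.
Counting signs: 2 positive, 1 zero.

(2, 0)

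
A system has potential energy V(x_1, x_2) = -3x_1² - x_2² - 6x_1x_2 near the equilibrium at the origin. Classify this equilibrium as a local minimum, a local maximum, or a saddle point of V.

The Hessian at the origin is H = [[-6, -6], [-6, -2]].
det H = -6·-2 − (-6)² = -24 < 0, so H is indefinite.
Therefore the origin is a saddle point.

saddle point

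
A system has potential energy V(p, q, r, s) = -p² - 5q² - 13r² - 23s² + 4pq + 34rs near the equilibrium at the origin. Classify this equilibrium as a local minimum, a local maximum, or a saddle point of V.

The Hessian at the origin is H = [[-2, 4, 0, 0], [4, -10, 0, 0], [0, 0, -26, 34], [0, 0, 34, -46]].
Symmetric row and column elimination reduces H to a congruent diagonal form with pivots -2, -2, -26, -20/13.
So there are 4 negative pivots.
H is negative definite, so the origin is a strict local maximum.

local maximum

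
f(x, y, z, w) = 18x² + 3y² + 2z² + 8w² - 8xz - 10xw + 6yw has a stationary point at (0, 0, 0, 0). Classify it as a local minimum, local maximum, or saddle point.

The Hessian at the origin is H = [[36, 0, -8, -10], [0, 6, 0, 6], [-8, 0, 4, 0], [-10, 6, 0, 16]].
Applying the same elementary operations to the rows and columns of H produces a congruent diagonal matrix with entries 36, 6, 20/9, 5.
So there are 4 positive pivots.
H is positive definite, so the origin is a strict local minimum.

local minimum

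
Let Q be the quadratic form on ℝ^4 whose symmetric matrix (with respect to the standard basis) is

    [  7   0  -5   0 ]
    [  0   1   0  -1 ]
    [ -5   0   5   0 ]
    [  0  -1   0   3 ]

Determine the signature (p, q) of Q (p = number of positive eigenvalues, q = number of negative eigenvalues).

(4, 0)

Row-reducing A symmetrically gives the diagonal entries 7, 1, 10/7, 2.
So there are 4 positive pivots.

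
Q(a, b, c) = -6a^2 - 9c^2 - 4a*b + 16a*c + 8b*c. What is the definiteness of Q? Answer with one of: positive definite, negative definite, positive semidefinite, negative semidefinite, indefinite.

indefinite

The symmetric matrix is A = [[-6, -2, 8], [-2, 0, 4], [8, 4, -9]].
Symmetric row and column elimination reduces A to a congruent diagonal form with pivots -6, 2/3, -1.
So there are 1 positive, 2 negative pivots.
Hence Q is indefinite.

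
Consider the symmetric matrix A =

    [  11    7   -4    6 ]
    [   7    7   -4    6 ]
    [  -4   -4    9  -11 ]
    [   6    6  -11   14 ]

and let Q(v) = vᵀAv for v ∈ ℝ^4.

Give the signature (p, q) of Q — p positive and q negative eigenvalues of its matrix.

(4, 0)

Congruent diagonalization of A (simultaneous row and column reduction) yields pivots 11, 28/11, 47/7, 15/47.
Counting signs: 4 positive.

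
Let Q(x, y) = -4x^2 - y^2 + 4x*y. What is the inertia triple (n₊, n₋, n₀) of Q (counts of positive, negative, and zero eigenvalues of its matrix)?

The associated matrix is A = [[-4, 2], [2, -1]].
Symmetric row and column elimination reduces A to a congruent diagonal form with pivots -4, 0.
So there are 1 negative, 1 zero pivots.

(0, 1, 1)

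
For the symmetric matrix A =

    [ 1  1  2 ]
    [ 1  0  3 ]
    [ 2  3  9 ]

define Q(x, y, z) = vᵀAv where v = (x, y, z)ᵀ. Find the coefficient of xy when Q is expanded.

The coefficient of xy is A[1,2] + A[2,1] = 2·1 = 2.

2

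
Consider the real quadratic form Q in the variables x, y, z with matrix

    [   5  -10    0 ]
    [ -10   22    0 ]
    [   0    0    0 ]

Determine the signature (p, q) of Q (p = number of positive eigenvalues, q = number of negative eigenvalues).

(2, 0)

Row-reducing A symmetrically gives the diagonal entries 5, 2, 0.
That gives 2 positive, 1 zero pivots.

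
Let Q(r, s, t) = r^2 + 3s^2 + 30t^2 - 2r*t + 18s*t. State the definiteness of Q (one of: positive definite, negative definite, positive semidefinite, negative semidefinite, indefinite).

The associated matrix is A = [[1, 0, -1], [0, 3, 9], [-1, 9, 30]].
Symmetric row and column elimination reduces A to a congruent diagonal form with pivots 1, 3, 2.
So there are 3 positive pivots.
Hence Q is positive definite.

positive definite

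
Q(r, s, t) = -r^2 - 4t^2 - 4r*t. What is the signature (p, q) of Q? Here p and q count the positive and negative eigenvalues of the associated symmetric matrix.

(0, 1)

Write A = [[-1, 0, -2], [0, 0, 0], [-2, 0, -4]].
Congruent diagonalization of A (simultaneous row and column reduction) yields pivots -1, 0, 0.
Counting signs: 1 negative, 2 zero.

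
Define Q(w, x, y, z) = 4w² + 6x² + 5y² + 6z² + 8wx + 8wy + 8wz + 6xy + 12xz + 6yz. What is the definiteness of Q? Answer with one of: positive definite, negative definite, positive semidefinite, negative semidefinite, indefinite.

positive semidefinite

Write A = [[4, 4, 4, 4], [4, 6, 3, 6], [4, 3, 5, 3], [4, 6, 3, 6]].
Applying the same elementary operations to the rows and columns of A produces a congruent diagonal matrix with entries 4, 2, 1/2, 0.
That gives 3 positive, 1 zero pivots.
Hence Q is positive semidefinite.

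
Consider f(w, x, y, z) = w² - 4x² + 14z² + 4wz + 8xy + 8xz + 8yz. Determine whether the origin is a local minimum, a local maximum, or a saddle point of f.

The Hessian at the origin is H = [[2, 0, 0, 4], [0, -8, 8, 8], [0, 8, 0, 8], [4, 8, 8, 28]].
Congruent diagonalization of H (simultaneous row and column reduction) yields pivots 2, -8, 8, -4.
Counting signs: 2 positive, 2 negative.
H is indefinite, so the origin is a saddle point.

saddle point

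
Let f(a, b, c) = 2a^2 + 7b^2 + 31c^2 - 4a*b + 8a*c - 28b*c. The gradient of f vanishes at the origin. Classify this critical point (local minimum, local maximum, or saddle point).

The Hessian at the origin is H = [[4, -4, 8], [-4, 14, -28], [8, -28, 62]].
An LDLᵀ factorisation of H has diagonal entries 4, 10, 6.
Counting signs: 3 positive.
H is positive definite, so the origin is a strict local minimum.

local minimum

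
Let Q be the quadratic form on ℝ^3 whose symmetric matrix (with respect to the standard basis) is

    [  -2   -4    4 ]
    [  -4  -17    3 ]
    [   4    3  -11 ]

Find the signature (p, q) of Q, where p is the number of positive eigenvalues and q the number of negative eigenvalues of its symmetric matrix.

(0, 3)

Symmetric row and column elimination reduces A to a congruent diagonal form with pivots -2, -9, -2/9.
So there are 3 negative pivots.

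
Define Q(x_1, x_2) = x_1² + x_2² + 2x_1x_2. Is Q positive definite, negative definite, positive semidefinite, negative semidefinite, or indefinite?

positive semidefinite

The symmetric matrix of Q is [[1, 1], [1, 1]].
For the 2×2 matrix [[1, 1], [1, 1]]: det = 1·1 − (1)² = 0, trace = 2.
det = 0 so one eigenvalue is zero; the form is semidefinite with the sign of the trace.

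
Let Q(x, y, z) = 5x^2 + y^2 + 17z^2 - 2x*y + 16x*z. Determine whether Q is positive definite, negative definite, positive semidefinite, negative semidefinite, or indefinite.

The symmetric matrix of Q is A = [[5, -1, 8], [-1, 1, 0], [8, 0, 17]].
Leading principal minors: Δ_1 = 5, Δ_2 = 4, Δ_3 = 4.
All leading principal minors are positive, so by Sylvester's criterion Q is positive definite.

positive definite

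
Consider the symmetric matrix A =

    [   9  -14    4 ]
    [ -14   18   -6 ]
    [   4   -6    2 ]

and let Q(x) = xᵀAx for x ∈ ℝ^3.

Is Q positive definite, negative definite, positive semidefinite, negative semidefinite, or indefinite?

indefinite

Row-reducing A symmetrically gives the diagonal entries 9, -34/9, 4/17.
That gives 2 positive, 1 negative pivots.
Hence Q is indefinite.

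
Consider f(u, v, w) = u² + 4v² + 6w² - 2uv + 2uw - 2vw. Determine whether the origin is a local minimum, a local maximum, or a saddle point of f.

The Hessian at the origin is H = [[2, -2, 2], [-2, 8, -2], [2, -2, 12]].
Symmetric row and column elimination reduces H to a congruent diagonal form with pivots 2, 6, 10.
So there are 3 positive pivots.
H is positive definite, so the origin is a strict local minimum.

local minimum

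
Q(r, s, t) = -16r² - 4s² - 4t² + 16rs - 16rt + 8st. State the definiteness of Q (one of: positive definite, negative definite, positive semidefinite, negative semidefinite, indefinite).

The symmetric matrix is A = [[-16, 8, -8], [8, -4, 4], [-8, 4, -4]].
Symmetric row and column elimination reduces A to a congruent diagonal form with pivots -16, 0, 0.
Counting signs: 1 negative, 2 zero.
Hence Q is negative semidefinite.

negative semidefinite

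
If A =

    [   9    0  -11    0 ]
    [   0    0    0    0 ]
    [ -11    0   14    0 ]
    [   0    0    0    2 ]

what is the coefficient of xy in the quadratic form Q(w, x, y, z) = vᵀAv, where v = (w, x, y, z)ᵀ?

The coefficient of xy is A[2,3] + A[3,2] = 2·0 = 0.

0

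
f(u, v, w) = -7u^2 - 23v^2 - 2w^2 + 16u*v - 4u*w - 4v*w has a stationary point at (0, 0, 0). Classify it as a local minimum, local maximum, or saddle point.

The Hessian at the origin is H = [[-14, 16, -4], [16, -46, -4], [-4, -4, -4]].
Symmetric row and column elimination reduces H to a congruent diagonal form with pivots -14, -194/7, -20/97.
So there are 3 negative pivots.
H is negative definite, so the origin is a strict local maximum.

local maximum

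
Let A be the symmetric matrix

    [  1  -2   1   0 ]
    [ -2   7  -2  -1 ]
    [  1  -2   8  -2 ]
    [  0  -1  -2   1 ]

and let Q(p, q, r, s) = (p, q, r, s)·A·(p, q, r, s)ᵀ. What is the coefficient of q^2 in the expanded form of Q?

7

The coefficient of q^2 is the diagonal entry A[2,2] = 7.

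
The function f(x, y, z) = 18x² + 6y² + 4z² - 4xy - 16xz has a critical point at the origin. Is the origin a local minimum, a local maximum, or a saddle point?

local minimum

The Hessian at the origin is H = [[36, -4, -16], [-4, 12, 0], [-16, 0, 8]].
Applying the same elementary operations to the rows and columns of H produces a congruent diagonal matrix with entries 36, 104/9, 8/13.
That gives 3 positive pivots.
H is positive definite, so the origin is a strict local minimum.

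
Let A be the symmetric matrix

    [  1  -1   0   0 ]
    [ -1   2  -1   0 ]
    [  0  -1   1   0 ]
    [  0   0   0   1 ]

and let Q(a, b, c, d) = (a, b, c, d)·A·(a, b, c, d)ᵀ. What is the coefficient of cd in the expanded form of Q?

0

The coefficient of cd is A[3,4] + A[4,3] = 2·0 = 0.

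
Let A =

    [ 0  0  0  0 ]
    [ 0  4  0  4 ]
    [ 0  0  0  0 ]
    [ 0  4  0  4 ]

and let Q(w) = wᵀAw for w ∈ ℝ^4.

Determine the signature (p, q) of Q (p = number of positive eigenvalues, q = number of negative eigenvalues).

(1, 0)

Applying the same elementary operations to the rows and columns of A produces a congruent diagonal matrix with entries 0, 4, 0, 0.
That gives 1 positive, 3 zero pivots.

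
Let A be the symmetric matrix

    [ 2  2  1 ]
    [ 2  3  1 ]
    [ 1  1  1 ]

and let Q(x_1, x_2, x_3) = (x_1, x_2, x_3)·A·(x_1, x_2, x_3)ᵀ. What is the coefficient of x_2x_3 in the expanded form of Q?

The coefficient of x_2x_3 is A[2,3] + A[3,2] = 2·1 = 2.

2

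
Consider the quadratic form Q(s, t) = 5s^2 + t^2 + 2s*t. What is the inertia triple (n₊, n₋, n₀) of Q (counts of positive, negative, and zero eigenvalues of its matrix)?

The symmetric matrix is A = [[5, 1], [1, 1]].
An LDLᵀ factorisation of A has diagonal entries 5, 4/5.
So there are 2 positive pivots.

(2, 0, 0)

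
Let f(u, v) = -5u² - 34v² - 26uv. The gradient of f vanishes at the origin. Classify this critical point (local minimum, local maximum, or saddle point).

local maximum

The Hessian at the origin is H = [[-10, -26], [-26, -68]].
det H = -10·-68 − (-26)² = 4 > 0 and H[1,1] = -10 < 0, so H is negative definite.
Therefore the origin is a local maximum.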